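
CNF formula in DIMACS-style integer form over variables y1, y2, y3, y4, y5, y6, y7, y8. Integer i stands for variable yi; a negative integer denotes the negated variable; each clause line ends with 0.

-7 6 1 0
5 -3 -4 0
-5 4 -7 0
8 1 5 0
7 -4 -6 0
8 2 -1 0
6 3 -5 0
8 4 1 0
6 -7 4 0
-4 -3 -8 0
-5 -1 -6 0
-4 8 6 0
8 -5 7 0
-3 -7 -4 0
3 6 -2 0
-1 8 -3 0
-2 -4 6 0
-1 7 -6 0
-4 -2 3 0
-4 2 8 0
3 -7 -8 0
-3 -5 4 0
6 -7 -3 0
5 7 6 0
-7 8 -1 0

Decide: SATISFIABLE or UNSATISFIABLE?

SATISFIABLE

Set y1 = False and propagate.
The remaining clauses are satisfied by y2 = True, y3 = True, y4 = False, y5 = False, y6 = True, y7 = True, y8 = True.
Every clause has at least one true literal under this assignment.
So y1=F, y2=T, y3=T, y4=F, y5=F, y6=T, y7=T, y8=T is a satisfying assignment.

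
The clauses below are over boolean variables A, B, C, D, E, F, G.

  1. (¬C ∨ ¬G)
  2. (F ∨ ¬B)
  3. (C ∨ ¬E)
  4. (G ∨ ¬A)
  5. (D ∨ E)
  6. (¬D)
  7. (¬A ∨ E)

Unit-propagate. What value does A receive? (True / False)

False

(¬D) is a unit clause: D = False.
(E ∨ D) with D = False leaves only E, so E = True.
In (C ∨ ¬E), ¬E is now false; C must hold, so C = True.
From (¬G ∨ ¬C) and C = True: G = False.
From (G ∨ ¬A) and G = False: A = False.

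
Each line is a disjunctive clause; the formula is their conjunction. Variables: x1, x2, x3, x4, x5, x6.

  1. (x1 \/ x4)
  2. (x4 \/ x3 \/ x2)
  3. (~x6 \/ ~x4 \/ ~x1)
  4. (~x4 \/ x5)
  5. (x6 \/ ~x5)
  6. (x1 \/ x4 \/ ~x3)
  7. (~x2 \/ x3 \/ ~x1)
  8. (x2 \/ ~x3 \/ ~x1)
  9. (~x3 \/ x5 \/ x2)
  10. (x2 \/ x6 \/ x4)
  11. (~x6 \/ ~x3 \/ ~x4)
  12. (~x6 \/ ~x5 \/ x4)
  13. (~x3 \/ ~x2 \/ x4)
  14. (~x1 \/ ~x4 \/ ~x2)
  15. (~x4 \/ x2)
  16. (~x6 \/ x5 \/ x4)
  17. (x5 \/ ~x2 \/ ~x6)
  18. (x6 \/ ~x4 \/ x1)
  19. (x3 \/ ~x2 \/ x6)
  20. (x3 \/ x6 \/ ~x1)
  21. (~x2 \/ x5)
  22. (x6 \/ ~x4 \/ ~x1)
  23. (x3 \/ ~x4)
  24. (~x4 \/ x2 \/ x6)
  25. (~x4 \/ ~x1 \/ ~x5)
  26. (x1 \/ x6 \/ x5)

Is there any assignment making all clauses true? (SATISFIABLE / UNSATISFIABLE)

UNSATISFIABLE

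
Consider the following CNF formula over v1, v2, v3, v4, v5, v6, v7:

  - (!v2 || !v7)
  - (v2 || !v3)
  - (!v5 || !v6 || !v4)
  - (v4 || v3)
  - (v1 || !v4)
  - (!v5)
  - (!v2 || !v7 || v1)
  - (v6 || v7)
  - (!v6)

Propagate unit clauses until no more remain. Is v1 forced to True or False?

(!v5) stands alone — v5 = False.
(!v6) is a unit clause: v6 = False.
From (v7 || v6) and v6 = False: v7 = True.
(!v7 || !v2) with v7 = True leaves only !v2, so v2 = False.
In (v2 || !v3), v2 is now false; !v3 must hold, so v3 = False.
In (v3 || v4), v3 is now false; v4 must hold, so v4 = True.
From (v1 || !v4) and v4 = True: v1 = True.

True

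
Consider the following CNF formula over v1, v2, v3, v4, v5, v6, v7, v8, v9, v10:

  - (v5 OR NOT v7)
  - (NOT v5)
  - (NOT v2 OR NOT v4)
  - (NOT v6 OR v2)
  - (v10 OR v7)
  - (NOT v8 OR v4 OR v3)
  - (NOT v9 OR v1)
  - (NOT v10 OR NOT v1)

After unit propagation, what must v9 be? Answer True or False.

(NOT v5) stands alone — v5 = False.
(v5 OR NOT v7): since v5 = False, the clause reduces to (NOT v7). v7 = False.
In (v10 OR v7), v7 is now false; v10 must hold, so v10 = True.
(NOT v10 OR NOT v1) with v10 = True leaves only NOT v1, so v1 = False.
(v1 OR NOT v9): since v1 = False, the clause reduces to (NOT v9). v9 = False.

False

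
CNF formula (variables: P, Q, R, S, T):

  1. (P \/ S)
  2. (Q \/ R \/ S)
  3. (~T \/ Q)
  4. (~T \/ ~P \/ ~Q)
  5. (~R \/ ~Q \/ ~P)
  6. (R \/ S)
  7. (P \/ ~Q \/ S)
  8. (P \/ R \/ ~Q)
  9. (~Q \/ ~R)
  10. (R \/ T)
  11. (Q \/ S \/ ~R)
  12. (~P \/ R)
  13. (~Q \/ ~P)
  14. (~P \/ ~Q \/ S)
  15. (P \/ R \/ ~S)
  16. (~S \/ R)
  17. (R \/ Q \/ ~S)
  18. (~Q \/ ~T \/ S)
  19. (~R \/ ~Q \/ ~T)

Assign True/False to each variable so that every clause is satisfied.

P=False, Q=False, R=True, S=True, T=False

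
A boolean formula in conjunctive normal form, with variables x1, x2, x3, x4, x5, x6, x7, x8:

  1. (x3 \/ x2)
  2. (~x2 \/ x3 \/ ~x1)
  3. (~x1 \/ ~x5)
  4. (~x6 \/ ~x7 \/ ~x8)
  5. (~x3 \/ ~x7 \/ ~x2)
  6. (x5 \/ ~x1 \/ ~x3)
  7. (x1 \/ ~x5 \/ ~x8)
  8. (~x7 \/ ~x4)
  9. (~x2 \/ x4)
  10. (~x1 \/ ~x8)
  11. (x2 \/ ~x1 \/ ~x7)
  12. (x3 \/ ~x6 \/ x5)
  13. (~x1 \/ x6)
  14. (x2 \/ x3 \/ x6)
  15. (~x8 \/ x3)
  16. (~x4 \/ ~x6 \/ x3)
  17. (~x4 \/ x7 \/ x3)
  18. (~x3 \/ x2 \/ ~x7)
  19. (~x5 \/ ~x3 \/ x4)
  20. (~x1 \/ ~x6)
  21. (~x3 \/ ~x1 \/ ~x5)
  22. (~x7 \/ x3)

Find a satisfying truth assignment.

x1=F, x2=T, x3=T, x4=T, x5=T, x6=F, x7=F, x8=F

Check each clause:
  1. (x2 \/ x3) — x2 is true.
  2. (~x1 \/ ~x2 \/ x3) — x3 is true.
  3. (~x1 \/ ~x5) — ~x1 is true.
  4. (~x6 \/ ~x7 \/ ~x8) — ~x8 is true.
  5. (~x2 \/ ~x3 \/ ~x7) — ~x7 is true.
  6. (~x1 \/ x5 \/ ~x3) — x5 is true.
  7. (~x8 \/ ~x5 \/ x1) — ~x8 is true.
  8. (~x7 \/ ~x4) — ~x7 is true.
  9. (x4 \/ ~x2) — x4 is true.
  10. (~x8 \/ ~x1) — ~x8 is true.
  11. (x2 \/ ~x1 \/ ~x7) — ~x7 is true.
  12. (~x6 \/ x3 \/ x5) — ~x6 is true.
  13. (x6 \/ ~x1) — ~x1 is true.
  14. (x2 \/ x3 \/ x6) — x2 is true.
  15. (x3 \/ ~x8) — ~x8 is true.
  16. (~x4 \/ ~x6 \/ x3) — ~x6 is true.
  17. (x3 \/ x7 \/ ~x4) — x3 is true.
  18. (~x7 \/ x2 \/ ~x3) — ~x7 is true.
  19. (~x3 \/ ~x5 \/ x4) — x4 is true.
  20. (~x1 \/ ~x6) — ~x6 is true.
  21. (~x3 \/ ~x5 \/ ~x1) — ~x1 is true.
  22. (x3 \/ ~x7) — ~x7 is true.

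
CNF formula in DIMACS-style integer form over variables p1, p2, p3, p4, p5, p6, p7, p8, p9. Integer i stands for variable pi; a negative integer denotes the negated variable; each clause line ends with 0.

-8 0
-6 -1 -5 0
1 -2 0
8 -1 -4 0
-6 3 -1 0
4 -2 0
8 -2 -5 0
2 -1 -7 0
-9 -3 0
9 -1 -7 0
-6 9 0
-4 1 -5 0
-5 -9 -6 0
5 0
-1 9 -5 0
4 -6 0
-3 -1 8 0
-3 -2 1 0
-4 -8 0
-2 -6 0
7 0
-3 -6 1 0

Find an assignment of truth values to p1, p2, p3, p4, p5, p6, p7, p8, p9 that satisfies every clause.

p1=False, p2=False, p3=True, p4=False, p5=True, p6=False, p7=True, p8=False, p9=False

Check each clause:
  1. {¬p8} — ¬p8 is true.
  2. {¬p5, ¬p6, ¬p1} — ¬p6 is true.
  3. {p1, ¬p2} — ¬p2 is true.
  4. {¬p1, ¬p4, p8} — ¬p4 is true.
  5. {p3, ¬p6, ¬p1} — ¬p6 is true.
  6. {p4, ¬p2} — ¬p2 is true.
  7. {p8, ¬p2, ¬p5} — ¬p2 is true.
  8. {¬p7, ¬p1, p2} — ¬p1 is true.
  9. {¬p9, ¬p3} — ¬p9 is true.
  10. {p9, ¬p1, ¬p7} — ¬p1 is true.
  11. {¬p6, p9} — ¬p6 is true.
  12. {¬p5, ¬p4, p1} — ¬p4 is true.
  13. {¬p6, ¬p9, ¬p5} — ¬p6 is true.
  14. {p5} — p5 is true.
  15. {¬p5, p9, ¬p1} — ¬p1 is true.
  16. {¬p6, p4} — ¬p6 is true.
  17. {p8, ¬p3, ¬p1} — ¬p1 is true.
  18. {¬p3, ¬p2, p1} — ¬p2 is true.
  19. {¬p4, ¬p8} — ¬p8 is true.
  20. {¬p6, ¬p2} — ¬p6 is true.
  21. {p7} — p7 is true.
  22. {p1, ¬p3, ¬p6} — ¬p6 is true.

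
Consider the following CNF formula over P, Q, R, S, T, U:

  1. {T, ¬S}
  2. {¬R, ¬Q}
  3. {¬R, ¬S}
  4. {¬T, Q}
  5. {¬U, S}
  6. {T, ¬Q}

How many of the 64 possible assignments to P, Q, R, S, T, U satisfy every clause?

10

Split on Q, then S.
  Q=T, S=T: remaining (P,R,T,U) ∈ {(F,F,T,F); (F,F,T,T); (T,F,T,F); (T,F,T,T)} — 4.
  Q=T, S=F: remaining (P,R,T,U) ∈ {(F,F,T,F); (T,F,T,F)} — 2.
  Q=F, S=T: a clause becomes empty — 0.
  Q=F, S=F: remaining (P,R,T,U) ∈ {(F,F,F,F); (F,T,F,F); (T,F,F,F); (T,T,F,F)} — 4.
Total: 4 + 2 + 0 + 4 = 10.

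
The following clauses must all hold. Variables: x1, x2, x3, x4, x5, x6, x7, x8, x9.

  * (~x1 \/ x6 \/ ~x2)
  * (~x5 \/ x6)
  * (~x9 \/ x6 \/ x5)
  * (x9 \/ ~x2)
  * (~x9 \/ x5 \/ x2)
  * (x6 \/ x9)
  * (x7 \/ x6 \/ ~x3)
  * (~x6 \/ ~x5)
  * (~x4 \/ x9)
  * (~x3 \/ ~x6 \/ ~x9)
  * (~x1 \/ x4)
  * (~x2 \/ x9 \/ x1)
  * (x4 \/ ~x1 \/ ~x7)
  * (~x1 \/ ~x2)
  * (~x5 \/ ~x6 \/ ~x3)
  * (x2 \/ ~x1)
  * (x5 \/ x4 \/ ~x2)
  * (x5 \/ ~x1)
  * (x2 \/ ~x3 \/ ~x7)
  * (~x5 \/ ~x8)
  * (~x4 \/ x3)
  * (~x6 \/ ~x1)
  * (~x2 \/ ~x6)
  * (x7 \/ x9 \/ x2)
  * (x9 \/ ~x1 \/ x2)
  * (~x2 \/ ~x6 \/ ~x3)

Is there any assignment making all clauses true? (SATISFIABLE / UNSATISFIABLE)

SATISFIABLE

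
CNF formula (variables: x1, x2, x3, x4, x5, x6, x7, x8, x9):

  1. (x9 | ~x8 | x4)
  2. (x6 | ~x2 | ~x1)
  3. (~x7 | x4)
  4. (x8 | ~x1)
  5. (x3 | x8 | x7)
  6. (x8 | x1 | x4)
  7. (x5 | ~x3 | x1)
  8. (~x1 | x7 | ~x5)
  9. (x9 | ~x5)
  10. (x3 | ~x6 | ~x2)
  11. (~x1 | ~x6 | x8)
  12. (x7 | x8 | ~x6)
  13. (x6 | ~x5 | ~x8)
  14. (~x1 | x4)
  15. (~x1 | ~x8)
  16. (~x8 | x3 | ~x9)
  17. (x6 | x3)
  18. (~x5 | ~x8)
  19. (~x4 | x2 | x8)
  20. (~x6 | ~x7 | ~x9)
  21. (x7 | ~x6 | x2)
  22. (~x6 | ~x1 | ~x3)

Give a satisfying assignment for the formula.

x1 = False, x2 = False, x3 = False, x4 = True, x5 = False, x6 = True, x7 = True, x8 = True, x9 = False

Try x1 = False.
The remaining clauses are satisfied by x2 = False, x3 = False, x4 = True, x5 = False, x6 = True, x7 = True, x8 = True, x9 = False.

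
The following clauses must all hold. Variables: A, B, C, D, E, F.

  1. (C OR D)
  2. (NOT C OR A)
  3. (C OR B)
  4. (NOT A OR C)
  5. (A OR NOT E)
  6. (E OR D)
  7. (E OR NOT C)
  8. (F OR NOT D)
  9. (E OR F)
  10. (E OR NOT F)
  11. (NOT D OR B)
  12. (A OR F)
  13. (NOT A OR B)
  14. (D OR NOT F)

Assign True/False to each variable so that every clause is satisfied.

A = T, B = T, C = T, D = T, E = T, F = T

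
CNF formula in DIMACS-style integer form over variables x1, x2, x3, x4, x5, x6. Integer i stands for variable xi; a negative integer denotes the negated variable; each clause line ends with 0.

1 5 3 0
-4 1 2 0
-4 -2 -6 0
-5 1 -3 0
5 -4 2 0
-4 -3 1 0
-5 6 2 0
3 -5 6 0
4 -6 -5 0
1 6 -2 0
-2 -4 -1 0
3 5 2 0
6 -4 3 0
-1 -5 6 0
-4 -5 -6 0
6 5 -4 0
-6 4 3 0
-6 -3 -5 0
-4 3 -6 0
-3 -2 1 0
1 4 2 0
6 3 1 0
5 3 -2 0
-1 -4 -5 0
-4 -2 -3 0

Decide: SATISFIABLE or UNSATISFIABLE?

SATISFIABLE

Branch on x1: take x1 = True.
Set x2 = False and propagate.
The remaining clauses are satisfied by x3 = True, x4 = False, x5 = False, x6 = False.
Every clause has at least one true literal under this assignment.
So x1 = 1, x2 = 0, x3 = 1, x4 = 0, x5 = 0, x6 = 0 is a satisfying assignment.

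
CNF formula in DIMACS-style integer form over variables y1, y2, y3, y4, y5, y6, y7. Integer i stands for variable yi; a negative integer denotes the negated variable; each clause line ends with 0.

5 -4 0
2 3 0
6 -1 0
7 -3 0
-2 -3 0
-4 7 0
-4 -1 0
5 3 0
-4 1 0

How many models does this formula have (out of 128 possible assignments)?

12

Case analysis on y3 and y4:
  y3=1, y4=1: a clause becomes empty — 0.
  y3=1, y4=0: y5 free; 3 ways for (y1,y2,y6,y7) × 2^1 = 6.
  y3=0, y4=1: a clause becomes empty — 0.
  y3=0, y4=0: y7 free; 3 ways for (y1,y2,y5,y6) × 2^1 = 6.
Total: 0 + 6 + 0 + 6 = 12.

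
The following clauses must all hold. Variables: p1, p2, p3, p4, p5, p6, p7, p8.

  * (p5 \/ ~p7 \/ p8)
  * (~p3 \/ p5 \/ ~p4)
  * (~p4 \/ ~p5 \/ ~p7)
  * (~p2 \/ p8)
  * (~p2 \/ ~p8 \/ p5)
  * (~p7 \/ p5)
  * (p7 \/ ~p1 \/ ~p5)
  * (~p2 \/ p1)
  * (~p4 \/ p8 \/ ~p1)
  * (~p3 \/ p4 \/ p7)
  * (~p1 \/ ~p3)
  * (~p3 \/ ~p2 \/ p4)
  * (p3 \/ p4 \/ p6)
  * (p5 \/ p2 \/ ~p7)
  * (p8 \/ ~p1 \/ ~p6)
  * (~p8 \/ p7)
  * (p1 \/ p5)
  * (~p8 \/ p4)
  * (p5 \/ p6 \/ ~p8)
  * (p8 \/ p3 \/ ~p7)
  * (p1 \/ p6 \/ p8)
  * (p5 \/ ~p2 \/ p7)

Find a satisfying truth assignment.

p1 = False  p2 = False  p3 = False  p4 = True  p5 = True  p6 = True  p7 = False  p8 = False

Check each clause:
  1. (~p7 \/ p8 \/ p5) — ~p7 is true.
  2. (~p3 \/ p5 \/ ~p4) — p5 is true.
  3. (~p5 \/ ~p4 \/ ~p7) — ~p7 is true.
  4. (p8 \/ ~p2) — ~p2 is true.
  5. (p5 \/ ~p2 \/ ~p8) — ~p8 is true.
  6. (~p7 \/ p5) — ~p7 is true.
  7. (p7 \/ ~p5 \/ ~p1) — ~p1 is true.
  8. (~p2 \/ p1) — ~p2 is true.
  9. (~p1 \/ p8 \/ ~p4) — ~p1 is true.
  10. (p7 \/ p4 \/ ~p3) — p4 is true.
  11. (~p1 \/ ~p3) — ~p3 is true.
  12. (~p3 \/ p4 \/ ~p2) — p4 is true.
  13. (p3 \/ p6 \/ p4) — p4 is true.
  14. (~p7 \/ p2 \/ p5) — ~p7 is true.
  15. (~p6 \/ p8 \/ ~p1) — ~p1 is true.
  16. (~p8 \/ p7) — ~p8 is true.
  17. (p5 \/ p1) — p5 is true.
  18. (~p8 \/ p4) — ~p8 is true.
  19. (p6 \/ p5 \/ ~p8) — ~p8 is true.
  20. (p8 \/ ~p7 \/ p3) — ~p7 is true.
  21. (p6 \/ p1 \/ p8) — p6 is true.
  22. (~p2 \/ p5 \/ p7) — p5 is true.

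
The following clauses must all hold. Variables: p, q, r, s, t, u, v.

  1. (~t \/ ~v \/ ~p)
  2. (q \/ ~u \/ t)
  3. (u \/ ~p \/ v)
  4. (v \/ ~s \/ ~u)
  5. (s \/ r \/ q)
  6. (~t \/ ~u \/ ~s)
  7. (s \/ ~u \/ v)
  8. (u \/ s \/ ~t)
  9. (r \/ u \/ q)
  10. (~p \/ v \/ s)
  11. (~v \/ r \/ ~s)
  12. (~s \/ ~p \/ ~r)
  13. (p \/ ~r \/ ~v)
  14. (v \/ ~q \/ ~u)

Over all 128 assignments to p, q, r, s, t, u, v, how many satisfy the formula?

Case analysis on s and u:
  s=T, u=T: a clause becomes empty — 0.
  s=T, u=F: t free; 3 ways for (p,q,r,v) × 2^1 = 6.
  s=F, u=T: remaining (p,q,r,t,v) ∈ {(F,T,F,F,T); (F,T,F,T,T); (T,T,F,F,T); (T,T,T,F,T)} — 4.
  s=F, u=F: 7 of the 32 assignments to (p,q,r,t,v) work.
Total: 0 + 6 + 4 + 7 = 17.

17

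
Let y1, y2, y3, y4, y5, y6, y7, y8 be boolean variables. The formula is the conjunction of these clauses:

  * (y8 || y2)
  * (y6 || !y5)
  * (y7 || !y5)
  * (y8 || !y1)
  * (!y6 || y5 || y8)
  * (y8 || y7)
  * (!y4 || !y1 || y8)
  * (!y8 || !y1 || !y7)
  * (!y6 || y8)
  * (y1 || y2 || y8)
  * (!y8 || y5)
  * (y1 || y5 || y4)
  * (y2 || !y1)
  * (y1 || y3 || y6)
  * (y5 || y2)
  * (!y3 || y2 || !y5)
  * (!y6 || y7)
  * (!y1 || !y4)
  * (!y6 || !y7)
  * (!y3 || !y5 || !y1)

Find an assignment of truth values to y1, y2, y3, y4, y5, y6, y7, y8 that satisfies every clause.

Pure literal: y2 appears only positively; assign y2 = True.
Set y1 = False and propagate.
Try y3 = True.
The remaining clauses are satisfied by y4 = True, y5 = False, y6 = False, y7 = True, y8 = False.
Every clause has at least one true literal under this assignment.
Check each clause:
  1. (y2 || y8) — y2 is true.
  2. (!y5 || y6) — !y5 is true.
  3. (y7 || !y5) — !y5 is true.
  4. (!y1 || y8) — !y1 is true.
  5. (y5 || y8 || !y6) — !y6 is true.
  6. (y7 || y8) — y7 is true.
  7. (!y4 || !y1 || y8) — !y1 is true.
  8. (!y7 || !y8 || !y1) — !y8 is true.
  9. (!y6 || y8) — !y6 is true.
  10. (y2 || y8 || y1) — y2 is true.
  11. (!y8 || y5) — !y8 is true.
  12. (y4 || y1 || y5) — y4 is true.
  13. (y2 || !y1) — y2 is true.
  14. (y3 || y1 || y6) — y3 is true.
  15. (y5 || y2) — y2 is true.
  16. (y2 || !y3 || !y5) — y2 is true.
  17. (y7 || !y6) — !y6 is true.
  18. (!y4 || !y1) — !y1 is true.
  19. (!y7 || !y6) — !y6 is true.
  20. (!y5 || !y1 || !y3) — !y5 is true.

y1=False, y2=True, y3=True, y4=True, y5=False, y6=False, y7=True, y8=False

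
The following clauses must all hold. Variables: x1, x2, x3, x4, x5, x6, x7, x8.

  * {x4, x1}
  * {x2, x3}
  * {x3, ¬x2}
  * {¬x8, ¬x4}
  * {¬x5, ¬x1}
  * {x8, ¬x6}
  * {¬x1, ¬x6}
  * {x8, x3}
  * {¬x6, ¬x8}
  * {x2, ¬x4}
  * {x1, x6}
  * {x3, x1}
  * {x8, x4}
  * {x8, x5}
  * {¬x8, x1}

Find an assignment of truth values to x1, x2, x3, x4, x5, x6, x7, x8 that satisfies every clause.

x1 = T, x2 = F, x3 = T, x4 = F, x5 = F, x6 = F, x7 = F, x8 = T

Check each clause:
  1. {x4, x1} — x1 is true.
  2. {x2, x3} — x3 is true.
  3. {x3, ¬x2} — x3 is true.
  4. {¬x4, ¬x8} — ¬x4 is true.
  5. {¬x5, ¬x1} — ¬x5 is true.
  6. {¬x6, x8} — x8 is true.
  7. {¬x6, ¬x1} — ¬x6 is true.
  8. {x8, x3} — x8 is true.
  9. {¬x6, ¬x8} — ¬x6 is true.
  10. {¬x4, x2} — ¬x4 is true.
  11. {x6, x1} — x1 is true.
  12. {x1, x3} — x1 is true.
  13. {x4, x8} — x8 is true.
  14. {x5, x8} — x8 is true.
  15. {x1, ¬x8} — x1 is true.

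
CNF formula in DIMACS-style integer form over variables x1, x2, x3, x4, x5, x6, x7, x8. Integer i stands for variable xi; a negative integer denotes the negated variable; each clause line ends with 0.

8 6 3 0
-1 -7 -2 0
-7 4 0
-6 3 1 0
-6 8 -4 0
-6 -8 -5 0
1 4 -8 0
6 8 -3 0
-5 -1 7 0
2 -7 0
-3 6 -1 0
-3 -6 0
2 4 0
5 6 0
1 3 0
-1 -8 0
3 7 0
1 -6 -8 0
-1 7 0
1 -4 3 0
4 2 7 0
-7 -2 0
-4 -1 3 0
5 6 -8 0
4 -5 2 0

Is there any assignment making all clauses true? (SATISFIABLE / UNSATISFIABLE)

Try x1 = False.
  then x3 is forced to True.
  then x6 is forced to False.
  then x8 is forced to True.
  then x4 is forced to True.
  then x5 is forced to True.
Branch on x2: take x2 = False.
  then x7 is forced to False.
Every clause has at least one true literal under this assignment.
So x1=F, x2=F, x3=T, x4=T, x5=T, x6=F, x7=F, x8=T is a satisfying assignment.

SATISFIABLE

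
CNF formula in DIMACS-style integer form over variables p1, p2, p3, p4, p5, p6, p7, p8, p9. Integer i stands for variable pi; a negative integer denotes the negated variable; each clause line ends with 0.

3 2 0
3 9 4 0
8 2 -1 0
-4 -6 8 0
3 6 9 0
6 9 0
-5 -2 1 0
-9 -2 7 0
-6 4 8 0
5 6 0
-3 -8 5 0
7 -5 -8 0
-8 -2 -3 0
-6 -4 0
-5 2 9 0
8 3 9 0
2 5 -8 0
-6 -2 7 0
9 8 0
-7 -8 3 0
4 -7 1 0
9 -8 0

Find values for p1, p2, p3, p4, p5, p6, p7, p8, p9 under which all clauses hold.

p1=True, p2=False, p3=True, p4=True, p5=True, p6=False, p7=True, p8=True, p9=True

Check each clause:
  1. (p3 | p2) — p3 is true.
  2. (p3 | p9 | p4) — p9 is true.
  3. (~p1 | p2 | p8) — p8 is true.
  4. (p8 | ~p6 | ~p4) — p8 is true.
  5. (p9 | p6 | p3) — p9 is true.
  6. (p6 | p9) — p9 is true.
  7. (~p5 | p1 | ~p2) — p1 is true.
  8. (~p9 | p7 | ~p2) — p7 is true.
  9. (~p6 | p8 | p4) — p8 is true.
  10. (p5 | p6) — p5 is true.
  11. (p5 | ~p3 | ~p8) — p5 is true.
  12. (p7 | ~p8 | ~p5) — p7 is true.
  13. (~p8 | ~p2 | ~p3) — ~p2 is true.
  14. (~p4 | ~p6) — ~p6 is true.
  15. (~p5 | p9 | p2) — p9 is true.
  16. (p3 | p9 | p8) — p8 is true.
  17. (p2 | p5 | ~p8) — p5 is true.
  18. (~p6 | ~p2 | p7) — ~p6 is true.
  19. (p9 | p8) — p8 is true.
  20. (~p7 | ~p8 | p3) — p3 is true.
  21. (p1 | ~p7 | p4) — p1 is true.
  22. (p9 | ~p8) — p9 is true.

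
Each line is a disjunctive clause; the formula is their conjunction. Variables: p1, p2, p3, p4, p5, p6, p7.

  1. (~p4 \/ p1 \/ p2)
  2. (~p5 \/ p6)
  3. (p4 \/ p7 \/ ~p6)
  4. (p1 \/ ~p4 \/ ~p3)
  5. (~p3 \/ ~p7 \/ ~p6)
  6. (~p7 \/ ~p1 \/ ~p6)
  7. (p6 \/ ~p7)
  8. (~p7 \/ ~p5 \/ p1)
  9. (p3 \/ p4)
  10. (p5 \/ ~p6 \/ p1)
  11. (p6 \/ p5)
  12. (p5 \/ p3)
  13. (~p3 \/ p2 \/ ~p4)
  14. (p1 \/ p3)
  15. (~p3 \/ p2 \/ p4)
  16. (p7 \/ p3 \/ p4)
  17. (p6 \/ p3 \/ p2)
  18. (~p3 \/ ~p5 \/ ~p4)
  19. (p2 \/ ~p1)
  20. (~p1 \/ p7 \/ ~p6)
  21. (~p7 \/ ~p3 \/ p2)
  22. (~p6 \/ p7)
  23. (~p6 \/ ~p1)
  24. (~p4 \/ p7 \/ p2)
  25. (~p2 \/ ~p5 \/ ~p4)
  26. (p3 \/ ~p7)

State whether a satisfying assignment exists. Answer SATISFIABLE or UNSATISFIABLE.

p3 = True:
  p6 = True:
    propagation gives p7=False; an empty clause results — contradiction.
  p6 = False:
    propagation gives p5=False; an empty clause results — contradiction.
p3 = False:
  propagation gives p4=True, p5=True, p6=True, p1=True; an empty clause results — contradiction.
Every branch closes, so no satisfying assignment exists.

UNSATISFIABLE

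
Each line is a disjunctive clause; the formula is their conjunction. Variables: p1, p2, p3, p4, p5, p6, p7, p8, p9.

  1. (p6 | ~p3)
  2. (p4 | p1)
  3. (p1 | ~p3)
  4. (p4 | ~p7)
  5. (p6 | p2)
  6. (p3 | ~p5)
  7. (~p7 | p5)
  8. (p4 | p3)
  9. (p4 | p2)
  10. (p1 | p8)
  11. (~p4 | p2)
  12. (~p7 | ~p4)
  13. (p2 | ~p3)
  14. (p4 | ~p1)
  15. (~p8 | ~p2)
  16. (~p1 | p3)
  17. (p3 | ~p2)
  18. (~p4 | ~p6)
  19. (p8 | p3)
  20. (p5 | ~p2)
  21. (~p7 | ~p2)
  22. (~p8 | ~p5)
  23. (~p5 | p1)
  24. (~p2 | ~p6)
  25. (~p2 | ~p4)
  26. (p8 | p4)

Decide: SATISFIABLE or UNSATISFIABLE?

UNSATISFIABLE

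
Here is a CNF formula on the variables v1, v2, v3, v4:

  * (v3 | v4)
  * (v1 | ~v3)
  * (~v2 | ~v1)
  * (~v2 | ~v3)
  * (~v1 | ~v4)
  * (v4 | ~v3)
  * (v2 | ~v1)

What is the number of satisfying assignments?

2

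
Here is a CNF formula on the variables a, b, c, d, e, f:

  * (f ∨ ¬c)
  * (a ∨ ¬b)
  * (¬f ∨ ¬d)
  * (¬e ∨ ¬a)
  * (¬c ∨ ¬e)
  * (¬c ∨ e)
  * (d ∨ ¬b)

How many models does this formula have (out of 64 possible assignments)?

10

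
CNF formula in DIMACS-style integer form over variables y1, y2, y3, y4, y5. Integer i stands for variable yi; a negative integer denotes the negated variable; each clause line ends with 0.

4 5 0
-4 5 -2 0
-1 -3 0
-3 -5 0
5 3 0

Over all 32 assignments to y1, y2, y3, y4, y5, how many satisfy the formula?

9

Split on y5, then y3.
  y5=1, y3=1: a clause becomes empty — 0.
  y5=1, y3=0: y1, y2, y4 free → 2^3 = 8.
  y5=0, y3=1: remaining (y1,y2,y4) ∈ {(0,0,1)} — 1.
  y5=0, y3=0: a clause becomes empty — 0.
Total: 0 + 8 + 1 + 0 = 9.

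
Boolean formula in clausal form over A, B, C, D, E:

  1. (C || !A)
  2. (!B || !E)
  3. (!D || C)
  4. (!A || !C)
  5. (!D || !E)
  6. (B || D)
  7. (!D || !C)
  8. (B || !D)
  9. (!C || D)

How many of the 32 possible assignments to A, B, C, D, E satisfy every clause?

1

The models are:
  A=F B=T C=F D=F E=F
Count: 1.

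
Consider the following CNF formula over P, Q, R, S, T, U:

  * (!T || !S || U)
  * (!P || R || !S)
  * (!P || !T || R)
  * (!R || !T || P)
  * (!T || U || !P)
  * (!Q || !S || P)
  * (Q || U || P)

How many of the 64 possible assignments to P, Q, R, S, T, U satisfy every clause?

Case analysis on P and T:
  P=1, T=1: remaining (Q,R,S,U) ∈ {(0,1,0,1); (0,1,1,1); (1,1,0,1); (1,1,1,1)} — 4.
  P=1, T=0: Q, U free; 3 ways for (R,S) × 2^2 = 12.
  P=0, T=1: remaining (Q,R,S,U) ∈ {(0,0,0,1); (0,0,1,1); (1,0,0,0); (1,0,0,1)} — 4.
  P=0, T=0: R free; 4 ways for (Q,S,U) × 2^1 = 8.
Total: 4 + 12 + 4 + 8 = 28.

28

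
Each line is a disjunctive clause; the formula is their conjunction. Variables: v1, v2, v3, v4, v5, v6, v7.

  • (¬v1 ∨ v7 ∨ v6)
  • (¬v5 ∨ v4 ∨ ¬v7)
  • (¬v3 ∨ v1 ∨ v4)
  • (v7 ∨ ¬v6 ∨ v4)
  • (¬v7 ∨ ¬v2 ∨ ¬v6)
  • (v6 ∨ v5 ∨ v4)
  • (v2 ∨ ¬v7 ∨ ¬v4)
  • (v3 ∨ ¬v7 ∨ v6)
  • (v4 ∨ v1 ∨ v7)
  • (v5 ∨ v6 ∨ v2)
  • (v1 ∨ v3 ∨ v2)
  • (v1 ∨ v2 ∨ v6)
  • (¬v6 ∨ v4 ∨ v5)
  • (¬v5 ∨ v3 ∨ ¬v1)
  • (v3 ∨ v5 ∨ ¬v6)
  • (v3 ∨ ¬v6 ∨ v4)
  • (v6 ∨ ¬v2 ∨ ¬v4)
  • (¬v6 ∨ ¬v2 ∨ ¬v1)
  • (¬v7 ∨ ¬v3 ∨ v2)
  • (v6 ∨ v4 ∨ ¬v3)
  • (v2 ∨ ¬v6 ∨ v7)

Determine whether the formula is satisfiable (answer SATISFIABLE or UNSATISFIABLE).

Try v1 = False.
For the remaining variables, v2 = True, v3 = True, v4 = True, v5 = False, v6 = True, v7 = False works.
Every clause has at least one true literal under this assignment.
So v1 = 0, v2 = 1, v3 = 1, v4 = 1, v5 = 0, v6 = 1, v7 = 0 is a satisfying assignment.

SATISFIABLE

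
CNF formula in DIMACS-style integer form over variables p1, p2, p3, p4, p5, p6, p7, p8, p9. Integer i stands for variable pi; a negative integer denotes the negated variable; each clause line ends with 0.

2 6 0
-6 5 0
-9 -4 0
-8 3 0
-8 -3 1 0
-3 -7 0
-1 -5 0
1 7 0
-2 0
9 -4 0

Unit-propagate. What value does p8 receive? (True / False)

False

Unit clause (~p2) sets p2 = False.
From (p2 | p6) and p2 = False: p6 = True.
(~p6 | p5): since p6 = True, the clause reduces to (p5). p5 = True.
In (~p1 | ~p5), ~p5 is now false; ~p1 must hold, so p1 = False.
From (p1 | p7) and p1 = False: p7 = True.
(~p7 | ~p3) with p7 = True leaves only ~p3, so p3 = False.
(p3 | ~p8): since p3 = False, the clause reduces to (~p8). p8 = False.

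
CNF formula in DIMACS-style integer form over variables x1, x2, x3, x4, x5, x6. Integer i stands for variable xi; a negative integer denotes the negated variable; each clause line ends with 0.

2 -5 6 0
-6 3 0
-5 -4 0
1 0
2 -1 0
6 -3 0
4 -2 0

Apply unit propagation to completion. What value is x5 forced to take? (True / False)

False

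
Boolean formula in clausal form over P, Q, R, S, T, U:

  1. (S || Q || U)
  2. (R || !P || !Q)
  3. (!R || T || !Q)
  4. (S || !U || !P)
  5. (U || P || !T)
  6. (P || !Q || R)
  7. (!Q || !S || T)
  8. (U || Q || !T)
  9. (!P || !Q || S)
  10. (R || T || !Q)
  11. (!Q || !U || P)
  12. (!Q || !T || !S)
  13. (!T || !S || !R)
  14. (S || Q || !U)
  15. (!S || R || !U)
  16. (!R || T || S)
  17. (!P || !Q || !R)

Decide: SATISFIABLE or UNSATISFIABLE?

Try P = False.
Set Q = False and propagate.
The remaining clauses are satisfied by R = False, S = True, T = False, U = False.
So P=False, Q=False, R=False, S=True, T=False, U=False is a satisfying assignment.

SATISFIABLE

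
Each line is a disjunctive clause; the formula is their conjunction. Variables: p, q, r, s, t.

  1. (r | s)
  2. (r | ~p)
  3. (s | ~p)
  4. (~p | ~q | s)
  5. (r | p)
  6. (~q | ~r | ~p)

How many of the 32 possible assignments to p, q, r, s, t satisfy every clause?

Case analysis on p and r:
  p=T, r=T: remaining (q,s,t) ∈ {(F,T,F); (F,T,T)} — 2.
  p=T, r=F: a clause becomes empty — 0.
  p=F, r=T: q, s, t free → 2^3 = 8.
  p=F, r=F: a clause becomes empty — 0.
Total: 2 + 0 + 8 + 0 = 10.

10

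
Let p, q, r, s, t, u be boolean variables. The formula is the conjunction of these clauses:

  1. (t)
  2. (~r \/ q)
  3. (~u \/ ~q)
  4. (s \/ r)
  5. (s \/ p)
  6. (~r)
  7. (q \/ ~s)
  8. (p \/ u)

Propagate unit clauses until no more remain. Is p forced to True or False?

True

Unit clause (t) sets t = True.
(~r) stands alone — r = False.
In (r \/ s), r is now false; s must hold, so s = True.
(~s \/ q): since s = True, the clause reduces to (q). q = True.
From (~q \/ ~u) and q = True: u = False.
In (u \/ p), u is now false; p must hold, so p = True.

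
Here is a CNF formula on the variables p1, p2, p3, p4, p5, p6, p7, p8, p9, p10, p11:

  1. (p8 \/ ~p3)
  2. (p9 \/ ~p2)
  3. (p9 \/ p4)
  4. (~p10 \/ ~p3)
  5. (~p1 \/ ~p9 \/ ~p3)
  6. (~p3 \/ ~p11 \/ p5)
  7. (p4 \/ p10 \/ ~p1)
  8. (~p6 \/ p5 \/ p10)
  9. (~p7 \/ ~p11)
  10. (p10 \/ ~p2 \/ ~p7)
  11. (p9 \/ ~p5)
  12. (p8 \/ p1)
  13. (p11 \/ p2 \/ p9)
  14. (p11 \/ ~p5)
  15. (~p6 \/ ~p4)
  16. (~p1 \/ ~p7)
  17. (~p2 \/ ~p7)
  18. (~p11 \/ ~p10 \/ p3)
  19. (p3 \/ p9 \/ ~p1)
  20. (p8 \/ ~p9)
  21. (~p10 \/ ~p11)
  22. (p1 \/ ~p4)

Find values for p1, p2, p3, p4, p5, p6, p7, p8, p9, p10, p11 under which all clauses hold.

p1 = True, p2 = False, p3 = False, p4 = True, p5 = True, p6 = False, p7 = False, p8 = True, p9 = True, p10 = False, p11 = True

Check each clause:
  1. (~p3 \/ p8) — p8 is true.
  2. (~p2 \/ p9) — p9 is true.
  3. (p9 \/ p4) — p9 is true.
  4. (~p3 \/ ~p10) — ~p3 is true.
  5. (~p3 \/ ~p1 \/ ~p9) — ~p3 is true.
  6. (~p3 \/ p5 \/ ~p11) — ~p3 is true.
  7. (~p1 \/ p4 \/ p10) — p4 is true.
  8. (p5 \/ ~p6 \/ p10) — ~p6 is true.
  9. (~p7 \/ ~p11) — ~p7 is true.
  10. (~p2 \/ p10 \/ ~p7) — ~p7 is true.
  11. (p9 \/ ~p5) — p9 is true.
  12. (p8 \/ p1) — p8 is true.
  13. (p9 \/ p2 \/ p11) — p9 is true.
  14. (p11 \/ ~p5) — p11 is true.
  15. (~p6 \/ ~p4) — ~p6 is true.
  16. (~p7 \/ ~p1) — ~p7 is true.
  17. (~p7 \/ ~p2) — ~p7 is true.
  18. (p3 \/ ~p11 \/ ~p10) — ~p10 is true.
  19. (p9 \/ ~p1 \/ p3) — p9 is true.
  20. (p8 \/ ~p9) — p8 is true.
  21. (~p10 \/ ~p11) — ~p10 is true.
  22. (p1 \/ ~p4) — p1 is true.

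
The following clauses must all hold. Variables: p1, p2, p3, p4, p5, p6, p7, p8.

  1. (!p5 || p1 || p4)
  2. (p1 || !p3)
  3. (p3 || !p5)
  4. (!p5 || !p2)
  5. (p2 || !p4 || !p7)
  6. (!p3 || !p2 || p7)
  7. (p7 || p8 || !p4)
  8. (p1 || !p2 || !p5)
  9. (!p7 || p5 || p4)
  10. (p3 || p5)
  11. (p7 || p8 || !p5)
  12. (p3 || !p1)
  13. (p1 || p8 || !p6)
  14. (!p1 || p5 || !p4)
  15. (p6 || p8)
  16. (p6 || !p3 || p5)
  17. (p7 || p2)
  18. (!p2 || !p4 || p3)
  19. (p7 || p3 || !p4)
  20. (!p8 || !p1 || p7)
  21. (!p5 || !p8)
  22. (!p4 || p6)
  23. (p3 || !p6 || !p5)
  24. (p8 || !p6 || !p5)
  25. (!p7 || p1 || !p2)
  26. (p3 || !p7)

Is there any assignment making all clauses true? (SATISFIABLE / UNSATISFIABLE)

p5 = True:
  propagation gives p3=True, p1=True, p2=False, p7=True; an empty clause results — contradiction.
p5 = False:
  propagation gives p3=True, p1=True, p4=False, p7=False; an empty clause results — contradiction.
Every branch closes, so no satisfying assignment exists.

UNSATISFIABLE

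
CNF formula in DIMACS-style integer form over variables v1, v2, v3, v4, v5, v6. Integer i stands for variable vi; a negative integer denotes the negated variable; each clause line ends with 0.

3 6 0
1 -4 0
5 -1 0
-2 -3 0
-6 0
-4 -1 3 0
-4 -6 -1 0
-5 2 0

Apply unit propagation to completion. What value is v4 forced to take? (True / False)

False

Unit clause (~v6) sets v6 = False.
In (v3 | v6), v6 is now false; v3 must hold, so v3 = True.
(~v3 | ~v2): since v3 = True, the clause reduces to (~v2). v2 = False.
(~v5 | v2): since v2 = False, the clause reduces to (~v5). v5 = False.
(v5 | ~v1) with v5 = False leaves only ~v1, so v1 = False.
In (v1 | ~v4), v1 is now false; ~v4 must hold, so v4 = False.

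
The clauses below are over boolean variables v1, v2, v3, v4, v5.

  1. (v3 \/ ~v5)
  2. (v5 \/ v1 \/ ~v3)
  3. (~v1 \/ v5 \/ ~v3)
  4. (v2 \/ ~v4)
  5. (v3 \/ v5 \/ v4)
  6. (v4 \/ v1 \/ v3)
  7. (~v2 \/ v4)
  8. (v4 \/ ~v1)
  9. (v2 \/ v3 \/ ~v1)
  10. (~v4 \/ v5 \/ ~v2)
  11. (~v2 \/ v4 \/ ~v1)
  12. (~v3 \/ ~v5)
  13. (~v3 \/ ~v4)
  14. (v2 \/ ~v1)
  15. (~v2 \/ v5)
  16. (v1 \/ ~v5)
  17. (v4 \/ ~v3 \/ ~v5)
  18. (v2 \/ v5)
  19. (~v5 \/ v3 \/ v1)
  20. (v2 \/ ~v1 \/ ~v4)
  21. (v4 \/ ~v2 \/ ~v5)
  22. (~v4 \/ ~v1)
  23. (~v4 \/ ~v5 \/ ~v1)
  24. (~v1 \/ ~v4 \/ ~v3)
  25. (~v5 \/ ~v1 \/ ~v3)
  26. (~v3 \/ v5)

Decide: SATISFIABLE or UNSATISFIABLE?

UNSATISFIABLE

v5 = True:
  propagation gives v3=True; an empty clause results — contradiction.
v5 = False:
  propagation gives v2=False; an empty clause results — contradiction.
Every branch closes, so no satisfying assignment exists.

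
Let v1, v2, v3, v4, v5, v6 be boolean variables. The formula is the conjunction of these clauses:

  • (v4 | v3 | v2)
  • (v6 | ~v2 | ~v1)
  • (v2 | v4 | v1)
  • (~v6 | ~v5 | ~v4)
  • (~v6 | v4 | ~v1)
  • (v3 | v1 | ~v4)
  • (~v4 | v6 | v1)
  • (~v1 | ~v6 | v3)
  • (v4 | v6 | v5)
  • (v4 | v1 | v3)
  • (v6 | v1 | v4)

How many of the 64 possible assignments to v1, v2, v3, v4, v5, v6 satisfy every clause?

Case analysis on v4 and v1:
  v4=T, v1=T: 6 of the 16 assignments to (v2,v3,v5,v6) work.
  v4=T, v1=F: remaining (v2,v3,v5,v6) ∈ {(F,T,F,T); (T,T,F,T)} — 2.
  v4=F, v1=T: remaining (v2,v3,v5,v6) ∈ {(F,T,T,F)} — 1.
  v4=F, v1=F: remaining (v2,v3,v5,v6) ∈ {(T,T,F,T); (T,T,T,T)} — 2.
Total: 6 + 2 + 1 + 2 = 11.

11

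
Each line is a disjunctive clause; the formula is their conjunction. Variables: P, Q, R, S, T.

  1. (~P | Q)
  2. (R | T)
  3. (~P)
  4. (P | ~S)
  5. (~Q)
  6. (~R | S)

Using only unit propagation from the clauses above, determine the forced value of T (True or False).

(~P) stands alone — P = False.
From (~S | P) and P = False: S = False.
(~Q) stands alone — Q = False.
(S | ~R): since S = False, the clause reduces to (~R). R = False.
(R | T): since R = False, the clause reduces to (T). T = True.

True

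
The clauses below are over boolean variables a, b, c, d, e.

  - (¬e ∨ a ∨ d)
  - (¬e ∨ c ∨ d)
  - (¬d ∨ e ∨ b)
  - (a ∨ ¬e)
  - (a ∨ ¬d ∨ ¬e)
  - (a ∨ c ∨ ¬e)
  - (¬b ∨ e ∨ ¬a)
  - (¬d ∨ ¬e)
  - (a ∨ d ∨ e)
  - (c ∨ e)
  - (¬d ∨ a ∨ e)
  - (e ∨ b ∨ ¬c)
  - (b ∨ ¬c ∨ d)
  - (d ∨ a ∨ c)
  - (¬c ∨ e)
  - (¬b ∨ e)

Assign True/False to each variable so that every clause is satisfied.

Try a = True.
The remaining clauses are satisfied by b = True, c = True, d = False, e = True.

a=T, b=T, c=T, d=F, e=T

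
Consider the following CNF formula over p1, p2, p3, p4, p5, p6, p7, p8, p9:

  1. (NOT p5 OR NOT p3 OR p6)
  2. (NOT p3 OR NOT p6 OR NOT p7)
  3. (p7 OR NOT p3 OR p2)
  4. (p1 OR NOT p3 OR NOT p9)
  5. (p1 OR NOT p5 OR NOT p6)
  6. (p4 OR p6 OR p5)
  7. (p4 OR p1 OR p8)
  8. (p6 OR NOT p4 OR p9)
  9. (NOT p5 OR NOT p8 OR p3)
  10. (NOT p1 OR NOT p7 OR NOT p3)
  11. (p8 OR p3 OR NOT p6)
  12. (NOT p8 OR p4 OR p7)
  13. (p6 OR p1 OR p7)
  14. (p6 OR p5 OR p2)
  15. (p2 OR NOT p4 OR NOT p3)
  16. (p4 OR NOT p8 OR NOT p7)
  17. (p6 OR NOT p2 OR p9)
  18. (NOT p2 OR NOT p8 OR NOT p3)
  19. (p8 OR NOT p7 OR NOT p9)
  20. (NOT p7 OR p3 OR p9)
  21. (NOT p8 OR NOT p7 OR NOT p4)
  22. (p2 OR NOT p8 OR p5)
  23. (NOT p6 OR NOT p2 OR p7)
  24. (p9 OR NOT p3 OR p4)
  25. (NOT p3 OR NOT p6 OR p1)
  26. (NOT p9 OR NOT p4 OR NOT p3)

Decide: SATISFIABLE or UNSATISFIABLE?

Try p1 = True.
The remaining clauses are satisfied by p2 = False, p3 = False, p4 = True, p5 = True, p6 = False, p7 = False, p8 = False, p9 = True.
Every clause has at least one true literal under this assignment.
So p1=True, p2=False, p3=False, p4=True, p5=True, p6=False, p7=False, p8=False, p9=True is a satisfying assignment.

SATISFIABLE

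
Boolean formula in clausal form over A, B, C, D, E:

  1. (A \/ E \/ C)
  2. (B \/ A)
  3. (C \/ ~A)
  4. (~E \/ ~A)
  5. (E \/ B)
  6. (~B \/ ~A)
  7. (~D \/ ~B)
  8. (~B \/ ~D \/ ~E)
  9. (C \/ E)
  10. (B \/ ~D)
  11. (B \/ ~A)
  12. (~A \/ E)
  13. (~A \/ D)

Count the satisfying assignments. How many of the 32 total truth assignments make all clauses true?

3

Satisfying assignments:
  A=0 B=1 C=0 D=0 E=1
  A=0 B=1 C=1 D=0 E=0
  A=0 B=1 C=1 D=0 E=1
That's 3 in total.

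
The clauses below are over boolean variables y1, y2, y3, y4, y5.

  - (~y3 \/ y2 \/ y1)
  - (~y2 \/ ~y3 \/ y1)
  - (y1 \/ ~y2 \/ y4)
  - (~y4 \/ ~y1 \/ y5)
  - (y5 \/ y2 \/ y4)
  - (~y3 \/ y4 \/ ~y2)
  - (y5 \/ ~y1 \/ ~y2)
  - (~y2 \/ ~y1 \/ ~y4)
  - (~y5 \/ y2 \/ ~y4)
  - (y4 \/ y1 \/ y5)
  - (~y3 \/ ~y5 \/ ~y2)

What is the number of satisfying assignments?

The models are:
  y1=0 y2=0 y3=0 y4=0 y5=1
  y1=0 y2=0 y3=0 y4=1 y5=0
  y1=0 y2=1 y3=0 y4=1 y5=0
  y1=0 y2=1 y3=0 y4=1 y5=1
  y1=1 y2=0 y3=0 y4=0 y5=1
  y1=1 y2=0 y3=1 y4=0 y5=1
  y1=1 y2=1 y3=0 y4=0 y5=1
Count: 7.

7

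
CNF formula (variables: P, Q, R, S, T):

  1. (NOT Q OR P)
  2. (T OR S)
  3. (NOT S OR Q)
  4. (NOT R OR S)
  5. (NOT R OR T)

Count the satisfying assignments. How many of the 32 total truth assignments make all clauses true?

The models are:
  P=F Q=F R=F S=F T=T
  P=T Q=F R=F S=F T=T
  P=T Q=T R=F S=F T=T
  P=T Q=T R=F S=T T=F
  P=T Q=T R=F S=T T=T
  P=T Q=T R=T S=T T=T
Count: 6.

6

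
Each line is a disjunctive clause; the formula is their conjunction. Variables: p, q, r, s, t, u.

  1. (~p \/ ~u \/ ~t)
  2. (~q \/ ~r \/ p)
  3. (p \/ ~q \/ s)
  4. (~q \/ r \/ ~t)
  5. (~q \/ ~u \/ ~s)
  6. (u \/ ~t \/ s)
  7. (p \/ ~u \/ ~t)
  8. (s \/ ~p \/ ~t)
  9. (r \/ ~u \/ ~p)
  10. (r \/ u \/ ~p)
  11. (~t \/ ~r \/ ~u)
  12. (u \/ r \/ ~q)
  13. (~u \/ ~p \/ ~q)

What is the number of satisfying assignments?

18

Split on u, then p.
  u=T, p=T: remaining (q,r,s,t) ∈ {(F,T,F,F); (F,T,T,F)} — 2.
  u=T, p=F: remaining (q,r,s,t) ∈ {(F,F,F,F); (F,F,T,F); (F,T,F,F); (F,T,T,F)} — 4.
  u=F, p=T: q free; 3 ways for (r,s,t) × 2^1 = 6.
  u=F, p=F: r free; 3 ways for (q,s,t) × 2^1 = 6.
Total: 2 + 4 + 6 + 6 = 18.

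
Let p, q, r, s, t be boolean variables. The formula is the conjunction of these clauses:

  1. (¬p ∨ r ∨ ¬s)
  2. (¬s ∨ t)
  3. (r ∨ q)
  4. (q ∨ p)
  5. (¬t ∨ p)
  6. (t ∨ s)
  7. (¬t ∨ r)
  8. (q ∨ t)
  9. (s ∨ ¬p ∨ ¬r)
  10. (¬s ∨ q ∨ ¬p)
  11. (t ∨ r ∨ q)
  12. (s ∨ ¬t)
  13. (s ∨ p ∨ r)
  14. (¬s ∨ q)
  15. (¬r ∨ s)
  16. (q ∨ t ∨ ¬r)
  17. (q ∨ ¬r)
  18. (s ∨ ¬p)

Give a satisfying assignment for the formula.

p = T, q = T, r = T, s = T, t = T

q occurs only positively in the remaining clauses — set q = True.
Set p = True and propagate.
  then s is forced to True.
  then r is forced to True.
  then t is forced to True.
Every clause has at least one true literal under this assignment.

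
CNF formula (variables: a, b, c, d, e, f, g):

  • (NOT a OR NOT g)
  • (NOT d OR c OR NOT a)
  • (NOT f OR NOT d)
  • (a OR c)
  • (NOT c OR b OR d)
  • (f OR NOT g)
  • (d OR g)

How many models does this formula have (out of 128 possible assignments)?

10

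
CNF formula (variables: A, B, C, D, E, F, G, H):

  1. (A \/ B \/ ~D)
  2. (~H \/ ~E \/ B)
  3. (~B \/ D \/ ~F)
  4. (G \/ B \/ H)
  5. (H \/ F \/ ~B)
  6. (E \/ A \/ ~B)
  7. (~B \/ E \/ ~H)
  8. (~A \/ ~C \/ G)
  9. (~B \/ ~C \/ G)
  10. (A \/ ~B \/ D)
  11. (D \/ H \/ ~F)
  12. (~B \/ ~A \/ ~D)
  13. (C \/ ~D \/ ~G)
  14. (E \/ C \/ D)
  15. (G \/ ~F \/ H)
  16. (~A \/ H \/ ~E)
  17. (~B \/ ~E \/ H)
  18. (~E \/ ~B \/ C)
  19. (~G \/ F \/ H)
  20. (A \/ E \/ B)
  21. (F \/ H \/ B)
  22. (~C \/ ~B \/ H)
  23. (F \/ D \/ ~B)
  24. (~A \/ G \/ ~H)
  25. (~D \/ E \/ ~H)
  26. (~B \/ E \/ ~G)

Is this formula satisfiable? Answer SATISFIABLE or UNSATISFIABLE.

SATISFIABLE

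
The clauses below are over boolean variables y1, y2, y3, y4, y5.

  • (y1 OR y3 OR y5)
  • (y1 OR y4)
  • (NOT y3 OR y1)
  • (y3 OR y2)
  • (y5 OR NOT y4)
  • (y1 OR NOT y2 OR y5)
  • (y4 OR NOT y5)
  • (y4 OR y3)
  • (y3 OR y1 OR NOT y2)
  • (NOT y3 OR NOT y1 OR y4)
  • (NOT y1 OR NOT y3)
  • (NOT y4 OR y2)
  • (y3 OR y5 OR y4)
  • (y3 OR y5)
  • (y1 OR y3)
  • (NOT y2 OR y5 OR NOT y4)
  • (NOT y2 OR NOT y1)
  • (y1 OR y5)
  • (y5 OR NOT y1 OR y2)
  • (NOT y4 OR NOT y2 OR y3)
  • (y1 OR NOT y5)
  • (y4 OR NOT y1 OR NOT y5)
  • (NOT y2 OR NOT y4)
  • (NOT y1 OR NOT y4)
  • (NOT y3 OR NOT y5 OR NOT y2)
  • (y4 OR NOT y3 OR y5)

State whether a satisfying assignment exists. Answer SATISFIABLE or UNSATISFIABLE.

y1 = True:
  propagation gives y3=False, y2=True; an empty clause results — contradiction.
y1 = False:
  propagation gives y4=True, y3=False; an empty clause results — contradiction.
Every branch closes, so no satisfying assignment exists.

UNSATISFIABLE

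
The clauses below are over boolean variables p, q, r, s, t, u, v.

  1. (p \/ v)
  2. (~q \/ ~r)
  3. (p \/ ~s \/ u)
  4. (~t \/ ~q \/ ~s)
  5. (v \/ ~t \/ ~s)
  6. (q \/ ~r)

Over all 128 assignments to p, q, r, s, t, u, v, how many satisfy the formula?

37

Split on q, then s.
  q=T, s=T: 5 of the 32 assignments to (p,r,t,u,v) work.
  q=T, s=F: t, u free; 3 ways for (p,r,v) × 2^2 = 12.
  q=F, s=T: 8 of the 32 assignments to (p,r,t,u,v) work.
  q=F, s=F: t, u free; 3 ways for (p,r,v) × 2^2 = 12.
Total: 5 + 12 + 8 + 12 = 37.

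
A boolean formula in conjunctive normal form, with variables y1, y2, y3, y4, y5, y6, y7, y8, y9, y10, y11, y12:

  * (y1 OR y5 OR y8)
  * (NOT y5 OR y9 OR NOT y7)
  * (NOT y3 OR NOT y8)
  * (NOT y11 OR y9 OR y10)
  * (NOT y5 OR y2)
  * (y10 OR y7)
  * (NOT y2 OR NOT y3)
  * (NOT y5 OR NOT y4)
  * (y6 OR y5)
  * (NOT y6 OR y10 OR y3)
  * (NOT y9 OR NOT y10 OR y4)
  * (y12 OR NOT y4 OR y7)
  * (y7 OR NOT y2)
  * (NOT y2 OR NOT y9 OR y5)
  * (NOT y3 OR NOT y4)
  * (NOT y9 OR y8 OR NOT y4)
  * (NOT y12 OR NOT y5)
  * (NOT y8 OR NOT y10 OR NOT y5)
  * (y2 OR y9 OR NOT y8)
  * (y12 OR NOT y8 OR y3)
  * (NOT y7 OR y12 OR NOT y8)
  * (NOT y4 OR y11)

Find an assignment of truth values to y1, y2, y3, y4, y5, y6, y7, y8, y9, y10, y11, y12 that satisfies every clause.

Branch on y1: take y1 = False.
Branch on y2: take y2 = False.
  then y5 is forced to False.
  then y8 is forced to True.
  then y3 is forced to False.
  then y6 is forced to True.
  then y10 is forced to True.
  then y9 is forced to True.
  then y4 is forced to True.
  then y12 is forced to True.
  then y11 is forced to True.
y7 is now unconstrained; take y7 = False.

y1=False, y2=False, y3=False, y4=True, y5=False, y6=True, y7=False, y8=True, y9=True, y10=True, y11=True, y12=True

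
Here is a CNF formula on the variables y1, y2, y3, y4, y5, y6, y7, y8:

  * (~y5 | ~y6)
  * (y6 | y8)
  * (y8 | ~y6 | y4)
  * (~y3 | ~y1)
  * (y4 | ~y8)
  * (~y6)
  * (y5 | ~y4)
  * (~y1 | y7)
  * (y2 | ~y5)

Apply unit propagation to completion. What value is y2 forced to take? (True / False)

True

(~y6) is a unit clause: y6 = False.
From (y8 | y6) and y6 = False: y8 = True.
(~y8 | y4) with y8 = True leaves only y4, so y4 = True.
In (y5 | ~y4), ~y4 is now false; y5 must hold, so y5 = True.
In (y2 | ~y5), ~y5 is now false; y2 must hold, so y2 = True.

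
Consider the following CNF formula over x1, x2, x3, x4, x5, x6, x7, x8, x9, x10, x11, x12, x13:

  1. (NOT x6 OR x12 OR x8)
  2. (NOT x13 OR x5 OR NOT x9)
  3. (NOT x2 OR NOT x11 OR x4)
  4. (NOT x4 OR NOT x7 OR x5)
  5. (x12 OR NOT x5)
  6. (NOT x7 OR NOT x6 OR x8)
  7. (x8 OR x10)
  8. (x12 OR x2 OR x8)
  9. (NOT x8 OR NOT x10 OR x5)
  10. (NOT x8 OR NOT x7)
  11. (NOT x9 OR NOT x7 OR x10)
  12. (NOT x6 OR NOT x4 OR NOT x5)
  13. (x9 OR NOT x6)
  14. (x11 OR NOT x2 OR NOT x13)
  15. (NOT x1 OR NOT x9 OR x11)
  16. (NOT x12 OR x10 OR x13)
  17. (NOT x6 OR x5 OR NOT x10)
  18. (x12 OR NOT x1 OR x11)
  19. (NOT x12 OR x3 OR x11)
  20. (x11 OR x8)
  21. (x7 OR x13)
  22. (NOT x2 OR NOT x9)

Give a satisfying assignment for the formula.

Pure literal: x1 appears only negated; assign x1 = False.
x3 occurs only positively in the remaining clauses — set x3 = True.
Set x2 = False and propagate.
Try x4 = False.
For the remaining variables, x5 = True, x6 = False, x7 = True, x8 = False, x9 = True, x10 = True, x11 = True, x12 = True, x13 = False works.

x1 = F  x2 = F  x3 = T  x4 = F  x5 = T  x6 = F  x7 = T  x8 = F  x9 = T  x10 = T  x11 = T  x12 = T  x13 = F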